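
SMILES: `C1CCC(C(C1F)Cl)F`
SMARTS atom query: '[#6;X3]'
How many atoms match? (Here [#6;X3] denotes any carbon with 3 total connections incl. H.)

The query [#6;X3] means: any carbon (aromatic or not) with three total connections.
Check the 9 heavy atoms by environment: 6× C (X4) → no; 2× F (X1) → no; 1× Cl (X1) → no.
No environment satisfies the query, so 0 matching atoms.

0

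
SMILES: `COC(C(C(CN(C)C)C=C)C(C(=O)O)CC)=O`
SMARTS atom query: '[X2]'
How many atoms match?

2

The query [X2] means: any atom with exactly two total connections (bonds + H).
Check the 18 heavy atoms by environment: 9× C (X4) → no; 4× C (X3) → no; 2× O (X1) → no; 2× O (X2) → match; 1× N (X3) → no.
That gives 2 matching atoms.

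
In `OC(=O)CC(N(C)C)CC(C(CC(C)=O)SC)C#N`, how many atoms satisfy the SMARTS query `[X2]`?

Check the 19 heavy atoms by environment: 10× C (X4) → no; 2× C (X3) → no; 2× O (X1) → no; 1× O (X2) → match; 1× C (X2) → match; 1× N (X1) → no; 1× S (X2) → match; 1× N (X3) → no.
Summing the matching environments: 1 + 1 + 1 = 3 matching atoms.

3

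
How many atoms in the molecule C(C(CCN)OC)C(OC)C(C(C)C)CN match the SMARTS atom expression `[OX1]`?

0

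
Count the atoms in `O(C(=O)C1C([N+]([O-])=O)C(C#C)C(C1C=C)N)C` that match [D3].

7

The query [D3] means: atom with exactly three heavy-atom neighbours.
Check the 17 heavy atoms by environment: 6× C (D3) → match; 2× O (D1) → no; 1× O (D2) → no; 3× C (D1) → no; 2× C (D2) → no; 1× N (D1) → no; 1× N (charge +1, D3) → match; 1× O (charge -1, D1) → no.
Summing the matching environments: 6 + 1 = 7 matching atoms.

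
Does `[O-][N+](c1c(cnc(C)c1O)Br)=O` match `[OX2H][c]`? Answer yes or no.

Yes

The pattern [OX2H][c] describes a hydroxyl oxygen attached to an aromatic carbon — a phenol.
The molecule carries a hydroxyl group (-OH), whose atoms satisfy every constraint of the query, so the pattern matches.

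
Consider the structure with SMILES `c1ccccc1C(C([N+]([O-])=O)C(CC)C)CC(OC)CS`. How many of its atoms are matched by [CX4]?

Check the 21 heavy atoms by environment: 10× C (X4) → match; 6× c (aromatic, X3) → no; 1× S (X2) → no; 1× N (charge +1, X3) → no; 1× O (charge -1, X1) → no; 1× O (X1) → no; 1× O (X2) → no.
That gives 10 matching atoms.

10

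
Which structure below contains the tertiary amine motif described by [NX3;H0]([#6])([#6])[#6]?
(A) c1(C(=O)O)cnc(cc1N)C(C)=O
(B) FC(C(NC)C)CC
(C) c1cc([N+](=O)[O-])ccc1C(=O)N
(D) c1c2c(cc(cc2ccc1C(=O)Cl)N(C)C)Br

D

[NX3;H0]([#6])([#6])[#6] describes a trivalent nitrogen with no H, bonded to three carbons (a tertiary amine).
(A) has a primary amino group (-NH2) but the nitrogen has H2, not H0 with three carbons.
(B) has an N-methylamino group (-NHCH3) but the nitrogen still has one H (H1), not H0.
(C) has a primary amide (-C(=O)NH2) but the amide nitrogen has H2 and only one carbon neighbour.
(D) contains a dimethylamino group (-N(CH3)2), which satisfies every atom and bond constraint.
So the answer is (D).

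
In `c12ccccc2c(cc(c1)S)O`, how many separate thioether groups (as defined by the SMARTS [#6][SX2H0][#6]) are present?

0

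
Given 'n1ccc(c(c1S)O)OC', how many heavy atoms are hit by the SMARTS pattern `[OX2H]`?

1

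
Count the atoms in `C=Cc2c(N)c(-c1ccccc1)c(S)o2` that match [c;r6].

6

Check the 15 heavy atoms by environment: 1× o (aromatic, in 5-ring) → no; 4× c (aromatic, in 5-ring) → no; 1× N (acyclic) → no; 2× C (acyclic) → no; 1× S (acyclic) → no; 6× c (aromatic, in 6-ring) → match.
That gives 6 matching atoms.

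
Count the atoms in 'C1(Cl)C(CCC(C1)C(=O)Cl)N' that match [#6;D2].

3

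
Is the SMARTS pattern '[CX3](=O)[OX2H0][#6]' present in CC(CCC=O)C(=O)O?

The pattern [CX3](=O)[OX2H0][#6] describes a carbonyl carbon bonded to an oxygen that is itself bonded to carbon (no H on that O) — an ester.
The closest candidate here is a carboxylic acid group (-C(=O)OH), but the singly-bonded O carries H (OX2H1, not H0). No other fragment satisfies the full query, so there is no match.

No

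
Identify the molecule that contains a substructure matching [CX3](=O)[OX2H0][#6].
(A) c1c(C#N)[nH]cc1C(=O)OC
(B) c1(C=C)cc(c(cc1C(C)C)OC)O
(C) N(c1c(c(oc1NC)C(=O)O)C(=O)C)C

A

[CX3](=O)[OX2H0][#6] describes a carbonyl carbon bonded to an oxygen that is itself bonded to carbon (no H on that O) (an ester).
(A) contains a methyl-ester group (-C(=O)OCH3), which satisfies every atom and bond constraint.
(B) has a methoxy ether (-OCH3) but the ether oxygen is not adjacent to a C=O carbon.
(C) has a carboxylic acid group (-C(=O)OH) but the singly-bonded O carries H (OX2H1, not H0).
So the answer is (A).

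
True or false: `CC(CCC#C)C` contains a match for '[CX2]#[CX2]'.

The pattern [CX2]#[CX2] describes a carbon-carbon triple bond — an alkyne.
The molecule carries an ethynyl group (-C#CH), whose atoms satisfy every constraint of the query, so the pattern matches.

True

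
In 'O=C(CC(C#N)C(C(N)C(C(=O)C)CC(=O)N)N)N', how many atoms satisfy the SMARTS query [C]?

11

Check the 19 heavy atoms by environment: 11× C → match; 3× O → no; 5× N → no.
That gives 11 matching atoms.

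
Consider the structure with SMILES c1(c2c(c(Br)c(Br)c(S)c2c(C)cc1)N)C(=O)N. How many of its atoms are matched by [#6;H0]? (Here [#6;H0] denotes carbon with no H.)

9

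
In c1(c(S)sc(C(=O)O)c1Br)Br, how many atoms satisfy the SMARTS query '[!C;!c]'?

6

The query [!C;!c] means: neither aliphatic nor aromatic carbon — same as [!#6].
Check the 11 heavy atoms by environment: 1× s (aromatic) → match; 4× c (aromatic) → no; 1× C → no; 2× O → match; 2× Br → match; 1× S → match.
Summing the matching environments: 1 + 2 + 2 + 1 = 6 matching atoms.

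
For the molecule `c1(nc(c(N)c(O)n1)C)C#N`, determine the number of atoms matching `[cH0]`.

Check the 11 heavy atoms by environment: 2× n (aromatic, H0) → no; 4× c (aromatic, H0) → match; 1× C (H3) → no; 1× O (H1) → no; 1× C (H0) → no; 1× N (H0) → no; 1× N (H2) → no.
That gives 4 matching atoms.

4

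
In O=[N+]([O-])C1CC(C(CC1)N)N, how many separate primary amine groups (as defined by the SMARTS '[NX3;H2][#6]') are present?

2

[NX3;H2][#6] is the SMARTS for a primary amine: a trivalent nitrogen with two H attached to carbon.
The molecule carries 2 separate instances of a primary amino group (-NH2) meeting every constraint; each maps to a distinct set of atoms, giving 2 matches.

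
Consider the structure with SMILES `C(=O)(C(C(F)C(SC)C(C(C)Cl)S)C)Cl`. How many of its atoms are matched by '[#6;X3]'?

1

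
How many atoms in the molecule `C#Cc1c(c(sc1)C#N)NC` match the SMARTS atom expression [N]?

The query [N] means: uppercase N matches aliphatic (non-aromatic) nitrogen only.
Check the 11 heavy atoms by environment: 1× s (aromatic) → no; 4× c (aromatic) → no; 2× N → match; 4× C → no.
That gives 2 matching atoms.

2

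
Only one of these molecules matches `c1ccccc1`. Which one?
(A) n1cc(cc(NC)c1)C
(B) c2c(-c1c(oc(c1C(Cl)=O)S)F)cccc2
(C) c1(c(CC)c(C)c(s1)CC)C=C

B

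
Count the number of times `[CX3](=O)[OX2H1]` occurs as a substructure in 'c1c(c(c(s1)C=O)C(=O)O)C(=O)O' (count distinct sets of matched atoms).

2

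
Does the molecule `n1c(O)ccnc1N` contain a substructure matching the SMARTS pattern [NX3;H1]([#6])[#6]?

No

The pattern [NX3;H1]([#6])[#6] describes a trivalent nitrogen with one H, bonded to two carbons — a secondary amine.
The closest candidate here is a primary amino group (-NH2), but the nitrogen has H2 and only one carbon neighbour. No other fragment satisfies the full query, so there is no match.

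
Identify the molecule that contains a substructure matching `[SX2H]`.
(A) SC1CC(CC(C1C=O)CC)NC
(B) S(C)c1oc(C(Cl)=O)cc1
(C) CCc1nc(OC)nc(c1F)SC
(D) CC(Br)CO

A

[SX2H] describes an aliphatic sulfur with two connections, one being H (a thiol).
(A) contains a thiol (-SH), which satisfies every atom and bond constraint.
(B) has a methylthio ether (-SCH3) but the sulfur has H0 (bonded to two carbons), not H1.
(C) has a methylthio ether (-SCH3) but the sulfur has H0 (bonded to two carbons), not H1.
(D) has a hydroxyl group (-OH) but it is an -OH, not an -SH.
So the answer is (A).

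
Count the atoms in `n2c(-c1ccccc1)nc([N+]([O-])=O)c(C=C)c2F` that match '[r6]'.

12

The query [r6] means: r6 matches atoms in a six-membered ring.
Check the 18 heavy atoms by environment: 2× n (aromatic, in 6-ring) → match; 10× c (aromatic, in 6-ring) → match; 2× C (acyclic) → no; 1× N (charge +1, acyclic) → no; 1× O (charge -1, acyclic) → no; 1× O (acyclic) → no; 1× F (acyclic) → no.
Summing the matching environments: 2 + 10 = 12 matching atoms.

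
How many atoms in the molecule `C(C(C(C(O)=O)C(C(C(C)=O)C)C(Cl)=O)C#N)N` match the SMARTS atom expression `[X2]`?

Check the 18 heavy atoms by environment: 7× C (X4) → no; 1× C (X2) → match; 1× N (X1) → no; 1× N (X3) → no; 3× C (X3) → no; 3× O (X1) → no; 1× O (X2) → match; 1× Cl (X1) → no.
Summing the matching environments: 1 + 1 = 2 matching atoms.

2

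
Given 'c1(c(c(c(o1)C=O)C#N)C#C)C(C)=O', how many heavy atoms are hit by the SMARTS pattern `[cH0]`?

4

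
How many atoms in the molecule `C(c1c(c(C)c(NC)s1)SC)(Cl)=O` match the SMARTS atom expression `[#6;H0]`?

5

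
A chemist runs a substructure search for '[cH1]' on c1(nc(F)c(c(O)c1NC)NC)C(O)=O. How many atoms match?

0

The query [cH1] means: aromatic carbon bearing exactly one hydrogen.
Check the 15 heavy atoms by environment: 1× n (aromatic, H0) → no; 5× c (aromatic, H0) → no; 1× C (H0) → no; 1× O (H0) → no; 2× O (H1) → no; 2× N (H1) → no; 2× C (H3) → no; 1× F (H0) → no.
No environment satisfies the query, so 0 matching atoms.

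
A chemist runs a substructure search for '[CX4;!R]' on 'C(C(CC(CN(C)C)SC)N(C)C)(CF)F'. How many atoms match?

11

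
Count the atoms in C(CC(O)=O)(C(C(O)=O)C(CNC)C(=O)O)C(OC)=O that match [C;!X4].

Check the 20 heavy atoms by environment: 7× C (X4) → no; 4× C (X3) → match; 4× O (X1) → no; 4× O (X2) → no; 1× N (X3) → no.
That gives 4 matching atoms.

4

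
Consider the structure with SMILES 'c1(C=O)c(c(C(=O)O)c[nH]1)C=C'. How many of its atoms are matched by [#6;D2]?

3

The query [#6;D2] means: any carbon bonded to exactly two heavy atoms.
Check the 12 heavy atoms by environment: 1× n (aromatic, D2) → no; 3× c (aromatic, D3) → no; 1× c (aromatic, D2) → match; 2× C (D2) → match; 1× C (D1) → no; 1× C (D3) → no; 3× O (D1) → no.
Summing the matching environments: 1 + 2 = 3 matching atoms.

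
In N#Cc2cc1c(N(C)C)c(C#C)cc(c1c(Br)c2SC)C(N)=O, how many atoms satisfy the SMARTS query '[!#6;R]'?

Check the 23 heavy atoms by environment: 10× c (aromatic, in 6-ring) → no; 7× C (acyclic) → no; 3× N (acyclic) → no; 1× Br (acyclic) → no; 1× S (acyclic) → no; 1× O (acyclic) → no.
No environment satisfies the query, so 0 matching atoms.

0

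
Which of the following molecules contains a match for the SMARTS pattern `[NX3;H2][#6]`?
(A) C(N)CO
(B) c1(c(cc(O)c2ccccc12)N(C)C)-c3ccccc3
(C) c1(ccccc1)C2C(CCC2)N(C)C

[NX3;H2][#6] describes a trivalent nitrogen with two H attached to carbon (a primary amine).
(A) contains a primary amino group (-NH2), which satisfies every atom and bond constraint.
(B) has a dimethylamino group (-N(CH3)2) but the nitrogen has H0, not H2.
(C) has a dimethylamino group (-N(CH3)2) but the nitrogen has H0, not H2.
So the answer is (A).

A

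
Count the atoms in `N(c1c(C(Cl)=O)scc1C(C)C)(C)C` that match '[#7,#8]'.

2

The query [#7,#8] means: nitrogen or oxygen (comma = OR).
Check the 14 heavy atoms by environment: 1× s (aromatic) → no; 4× c (aromatic) → no; 6× C → no; 1× O → match; 1× Cl → no; 1× N → match.
Summing the matching environments: 1 + 1 = 2 matching atoms.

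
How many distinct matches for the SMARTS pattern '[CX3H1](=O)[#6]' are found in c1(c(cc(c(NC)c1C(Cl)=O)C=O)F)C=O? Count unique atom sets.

2

[CX3H1](=O)[#6] is the SMARTS for an aldehyde: an sp2 carbon with one H, double-bonded to O and single-bonded to carbon.
The molecule carries 2 separate instances of an aldehyde (-CHO) meeting every constraint; each maps to a distinct set of atoms, giving 2 matches.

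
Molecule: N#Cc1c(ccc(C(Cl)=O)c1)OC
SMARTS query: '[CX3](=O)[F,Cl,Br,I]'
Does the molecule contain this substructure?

The pattern [CX3](=O)[F,Cl,Br,I] describes a carbonyl carbon bonded to a halogen — an acyl halide.
The molecule carries an acyl chloride (-C(=O)Cl), whose atoms satisfy every constraint of the query, so the pattern matches.

Yes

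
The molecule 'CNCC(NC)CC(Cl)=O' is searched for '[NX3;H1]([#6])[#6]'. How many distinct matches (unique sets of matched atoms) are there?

2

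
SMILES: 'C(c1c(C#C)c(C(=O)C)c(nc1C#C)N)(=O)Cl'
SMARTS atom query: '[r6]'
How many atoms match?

6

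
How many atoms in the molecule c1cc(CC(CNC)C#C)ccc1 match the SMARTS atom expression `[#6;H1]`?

7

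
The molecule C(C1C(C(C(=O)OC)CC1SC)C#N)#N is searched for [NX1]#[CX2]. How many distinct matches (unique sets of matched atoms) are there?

2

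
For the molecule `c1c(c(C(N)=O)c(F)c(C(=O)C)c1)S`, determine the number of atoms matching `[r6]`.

The query [r6] means: r6 matches atoms in a six-membered ring.
Check the 14 heavy atoms by environment: 6× c (aromatic, in 6-ring) → match; 1× S (acyclic) → no; 3× C (acyclic) → no; 2× O (acyclic) → no; 1× F (acyclic) → no; 1× N (acyclic) → no.
That gives 6 matching atoms.

6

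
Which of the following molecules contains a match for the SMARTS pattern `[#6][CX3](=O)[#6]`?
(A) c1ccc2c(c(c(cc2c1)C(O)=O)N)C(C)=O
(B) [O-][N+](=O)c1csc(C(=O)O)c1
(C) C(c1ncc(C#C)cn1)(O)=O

[#6][CX3](=O)[#6] describes a carbonyl carbon (no H) flanked by two carbons (a ketone).
(A) contains an acetyl/ketone group (-C(=O)CH3), which satisfies every atom and bond constraint.
(B) has a carboxylic acid group (-C(=O)OH) but one neighbour of the carbonyl carbon is O, not C.
(C) has a carboxylic acid group (-C(=O)OH) but one neighbour of the carbonyl carbon is O, not C.
So the answer is (A).

A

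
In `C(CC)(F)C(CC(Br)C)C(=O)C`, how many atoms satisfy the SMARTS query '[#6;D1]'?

3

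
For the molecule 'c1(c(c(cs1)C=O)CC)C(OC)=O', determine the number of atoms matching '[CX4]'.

3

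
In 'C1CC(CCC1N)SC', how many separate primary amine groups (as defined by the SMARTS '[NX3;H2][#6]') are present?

1

[NX3;H2][#6] is the SMARTS for a primary amine: a trivalent nitrogen with two H attached to carbon.
Exactly one fragment in the molecule meets all constraints, giving 1 match.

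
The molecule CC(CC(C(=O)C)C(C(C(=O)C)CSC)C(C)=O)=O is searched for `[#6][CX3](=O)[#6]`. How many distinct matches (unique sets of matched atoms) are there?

[#6][CX3](=O)[#6] is the SMARTS for a ketone: a carbonyl carbon (no H) flanked by two carbons.
The molecule carries 4 separate instances of an acetyl/ketone group (-C(=O)CH3) meeting every constraint; each maps to a distinct set of atoms, giving 4 matches.

4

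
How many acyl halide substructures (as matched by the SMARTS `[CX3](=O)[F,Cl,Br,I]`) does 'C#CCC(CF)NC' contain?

0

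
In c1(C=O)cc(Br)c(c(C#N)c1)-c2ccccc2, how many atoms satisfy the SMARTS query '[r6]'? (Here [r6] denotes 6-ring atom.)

12

Check the 17 heavy atoms by environment: 12× c (aromatic, in 6-ring) → match; 2× C (acyclic) → no; 1× O (acyclic) → no; 1× N (acyclic) → no; 1× Br (acyclic) → no.
That gives 12 matching atoms.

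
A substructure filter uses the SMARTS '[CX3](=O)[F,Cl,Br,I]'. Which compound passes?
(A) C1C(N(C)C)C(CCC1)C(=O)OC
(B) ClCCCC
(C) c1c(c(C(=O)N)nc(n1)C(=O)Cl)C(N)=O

C

[CX3](=O)[F,Cl,Br,I] describes a carbonyl carbon bonded to a halogen (an acyl halide).
(A) has a methyl-ester group (-C(=O)OCH3) but the carbonyl is bonded to -O-C, not to a halogen.
(B) has a chloro substituent but the Cl is not on a carbonyl carbon.
(C) contains an acyl chloride (-C(=O)Cl), which satisfies every atom and bond constraint.
So the answer is (C).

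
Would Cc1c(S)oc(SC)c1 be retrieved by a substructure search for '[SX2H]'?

Yes

The pattern [SX2H] describes an aliphatic sulfur with two connections, one being H — a thiol.
The molecule carries a thiol (-SH), whose atoms satisfy every constraint of the query, so the pattern matches.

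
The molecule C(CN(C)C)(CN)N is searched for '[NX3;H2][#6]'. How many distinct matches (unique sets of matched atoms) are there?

[NX3;H2][#6] is the SMARTS for a primary amine: a trivalent nitrogen with two H attached to carbon.
The molecule carries 2 separate instances of a primary amino group (-NH2) meeting every constraint; each maps to a distinct set of atoms, giving 2 matches.

2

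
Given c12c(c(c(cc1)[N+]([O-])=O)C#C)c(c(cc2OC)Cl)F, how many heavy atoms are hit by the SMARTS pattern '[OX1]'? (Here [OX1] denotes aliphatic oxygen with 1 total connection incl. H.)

2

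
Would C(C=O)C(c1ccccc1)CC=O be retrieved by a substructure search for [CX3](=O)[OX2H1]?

The pattern [CX3](=O)[OX2H1] describes an sp2 carbon double-bonded to O and single-bonded to an -OH oxygen — a carboxylic acid.
The closest candidate here is an aldehyde (-CHO), but there is no singly-bonded oxygen on the carbonyl carbon. No other fragment satisfies the full query, so there is no match.

No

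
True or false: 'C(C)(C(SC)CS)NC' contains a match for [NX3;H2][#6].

False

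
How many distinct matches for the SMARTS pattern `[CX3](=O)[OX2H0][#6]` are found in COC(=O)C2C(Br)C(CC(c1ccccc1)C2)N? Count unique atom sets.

1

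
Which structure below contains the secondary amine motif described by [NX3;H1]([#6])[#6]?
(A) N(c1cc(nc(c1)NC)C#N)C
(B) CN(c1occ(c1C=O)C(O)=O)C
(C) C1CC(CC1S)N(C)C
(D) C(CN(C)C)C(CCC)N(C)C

[NX3;H1]([#6])[#6] describes a trivalent nitrogen with one H, bonded to two carbons (a secondary amine).
(A) contains an N-methylamino group (-NHCH3), which satisfies every atom and bond constraint.
(B) has a dimethylamino group (-N(CH3)2) but the nitrogen has H0, not H1.
(C) has a dimethylamino group (-N(CH3)2) but the nitrogen has H0, not H1.
(D) has a dimethylamino group (-N(CH3)2) but the nitrogen has H0, not H1.
So the answer is (A).

A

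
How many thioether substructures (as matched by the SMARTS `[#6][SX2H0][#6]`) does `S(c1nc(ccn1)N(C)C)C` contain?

[#6][SX2H0][#6] is the SMARTS for a thioether: an aliphatic sulfur bridging two carbons with no H on the sulfur.
Exactly one fragment in the molecule meets all constraints, giving 1 match.

1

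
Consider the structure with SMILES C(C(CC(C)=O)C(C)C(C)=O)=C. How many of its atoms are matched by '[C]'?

The query [C] means: uppercase C matches aliphatic (non-aromatic) carbon only.
Check the 12 heavy atoms by environment: 10× C → match; 2× O → no.
That gives 10 matching atoms.

10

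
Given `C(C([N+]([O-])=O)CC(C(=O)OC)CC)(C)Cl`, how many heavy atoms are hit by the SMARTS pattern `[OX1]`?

3

Check the 15 heavy atoms by environment: 8× C (X4) → no; 1× N (charge +1, X3) → no; 1× O (charge -1, X1) → match; 2× O (X1) → match; 1× Cl (X1) → no; 1× C (X3) → no; 1× O (X2) → no.
Summing the matching environments: 1 + 2 = 3 matching atoms.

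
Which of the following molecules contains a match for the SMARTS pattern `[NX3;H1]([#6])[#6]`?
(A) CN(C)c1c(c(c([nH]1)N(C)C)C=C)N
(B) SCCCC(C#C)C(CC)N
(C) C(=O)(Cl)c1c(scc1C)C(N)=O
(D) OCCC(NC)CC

[NX3;H1]([#6])[#6] describes a trivalent nitrogen with one H, bonded to two carbons (a secondary amine).
(A) has a dimethylamino group (-N(CH3)2) but the nitrogen has H0, not H1.
(B) has a primary amino group (-NH2) but the nitrogen has H2 and only one carbon neighbour.
(C) has a primary amide (-C(=O)NH2) but the -C(=O)NH2 nitrogen has H2, not H1.
(D) contains an N-methylamino group (-NHCH3), which satisfies every atom and bond constraint.
So the answer is (D).

D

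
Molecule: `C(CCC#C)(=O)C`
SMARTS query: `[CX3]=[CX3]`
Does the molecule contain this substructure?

No

The pattern [CX3]=[CX3] describes a non-aromatic C=C double bond between two sp2 carbons — an alkene.
The closest candidate here is an ethynyl group (-C#CH), but the C-C bond is a triple bond, not a double bond. No other fragment satisfies the full query, so there is no match.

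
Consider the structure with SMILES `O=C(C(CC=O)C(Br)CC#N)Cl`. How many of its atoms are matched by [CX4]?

4

The query [CX4] means: C with X4: aliphatic carbon with exactly 4 total connections (bonds + H).
Check the 12 heavy atoms by environment: 4× C (X4) → match; 2× C (X3) → no; 2× O (X1) → no; 1× Cl (X1) → no; 1× C (X2) → no; 1× N (X1) → no; 1× Br (X1) → no.
That gives 4 matching atoms.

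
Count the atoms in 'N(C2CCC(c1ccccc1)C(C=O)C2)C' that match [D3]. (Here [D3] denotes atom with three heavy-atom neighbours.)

4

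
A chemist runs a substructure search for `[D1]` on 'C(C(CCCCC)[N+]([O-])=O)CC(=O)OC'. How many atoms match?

5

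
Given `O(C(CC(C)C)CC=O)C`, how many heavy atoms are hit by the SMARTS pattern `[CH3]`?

The query [CH3] means: aliphatic carbon with exactly three hydrogens.
Check the 10 heavy atoms by environment: 2× C (H2) → no; 3× C (H1) → no; 3× C (H3) → match; 2× O (H0) → no.
That gives 3 matching atoms.

3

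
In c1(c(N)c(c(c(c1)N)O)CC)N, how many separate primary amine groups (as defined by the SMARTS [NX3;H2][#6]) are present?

[NX3;H2][#6] is the SMARTS for a primary amine: a trivalent nitrogen with two H attached to carbon.
The molecule carries 3 separate instances of a primary amino group (-NH2) meeting every constraint; each maps to a distinct set of atoms, giving 3 matches.

3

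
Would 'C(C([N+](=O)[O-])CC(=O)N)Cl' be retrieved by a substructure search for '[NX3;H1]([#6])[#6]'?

No

The pattern [NX3;H1]([#6])[#6] describes a trivalent nitrogen with one H, bonded to two carbons — a secondary amine.
The closest candidate here is a primary amide (-C(=O)NH2), but the -C(=O)NH2 nitrogen has H2, not H1. No other fragment satisfies the full query, so there is no match.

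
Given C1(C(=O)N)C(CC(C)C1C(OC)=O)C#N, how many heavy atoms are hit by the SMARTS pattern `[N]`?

2

Check the 15 heavy atoms by environment: 10× C → no; 3× O → no; 2× N → match.
That gives 2 matching atoms.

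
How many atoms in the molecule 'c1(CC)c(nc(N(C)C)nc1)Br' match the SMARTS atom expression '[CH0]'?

0

Check the 12 heavy atoms by environment: 2× n (aromatic, H0) → no; 3× c (aromatic, H0) → no; 1× c (aromatic, H1) → no; 1× N (H0) → no; 3× C (H3) → no; 1× Br (H0) → no; 1× C (H2) → no.
No environment satisfies the query, so 0 matching atoms.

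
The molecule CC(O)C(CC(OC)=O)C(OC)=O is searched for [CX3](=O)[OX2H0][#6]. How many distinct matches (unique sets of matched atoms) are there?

2

[CX3](=O)[OX2H0][#6] is the SMARTS for an ester: a carbonyl carbon bonded to an oxygen that is itself bonded to carbon (no H on that O).
The molecule carries 2 separate instances of a methyl-ester group (-C(=O)OCH3) meeting every constraint; each maps to a distinct set of atoms, giving 2 matches.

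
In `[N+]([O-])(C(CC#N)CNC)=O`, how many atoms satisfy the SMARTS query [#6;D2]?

3

The query [#6;D2] means: any carbon bonded to exactly two heavy atoms.
Check the 10 heavy atoms by environment: 3× C (D2) → match; 1× C (D3) → no; 1× N (charge +1, D3) → no; 1× O (charge -1, D1) → no; 1× O (D1) → no; 1× N (D2) → no; 1× C (D1) → no; 1× N (D1) → no.
That gives 3 matching atoms.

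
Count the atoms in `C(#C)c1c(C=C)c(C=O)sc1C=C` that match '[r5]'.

5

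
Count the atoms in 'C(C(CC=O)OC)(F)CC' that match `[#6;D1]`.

2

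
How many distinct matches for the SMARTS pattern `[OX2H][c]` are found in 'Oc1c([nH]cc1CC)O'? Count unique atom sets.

2

[OX2H][c] is the SMARTS for a phenol: a hydroxyl oxygen attached to an aromatic carbon.
The molecule carries 2 separate instances of a hydroxyl group (-OH) meeting every constraint; each maps to a distinct set of atoms, giving 2 matches.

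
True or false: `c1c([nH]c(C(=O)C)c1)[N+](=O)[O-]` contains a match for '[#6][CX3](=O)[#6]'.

The pattern [#6][CX3](=O)[#6] describes a carbonyl carbon (no H) flanked by two carbons — a ketone.
The molecule carries an acetyl/ketone group (-C(=O)CH3), whose atoms satisfy every constraint of the query, so the pattern matches.

True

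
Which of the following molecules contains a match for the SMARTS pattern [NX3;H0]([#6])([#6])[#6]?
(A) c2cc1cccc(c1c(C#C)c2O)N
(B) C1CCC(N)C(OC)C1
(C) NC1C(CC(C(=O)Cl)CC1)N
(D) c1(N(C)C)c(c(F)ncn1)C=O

D

[NX3;H0]([#6])([#6])[#6] describes a trivalent nitrogen with no H, bonded to three carbons (a tertiary amine).
(A) has a primary amino group (-NH2) but the nitrogen has H2, not H0 with three carbons.
(B) has a primary amino group (-NH2) but the nitrogen has H2, not H0 with three carbons.
(C) has a primary amino group (-NH2) but the nitrogen has H2, not H0 with three carbons.
(D) contains a dimethylamino group (-N(CH3)2), which satisfies every atom and bond constraint.
So the answer is (D).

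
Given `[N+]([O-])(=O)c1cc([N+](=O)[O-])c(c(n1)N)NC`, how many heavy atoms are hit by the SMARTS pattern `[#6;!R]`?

1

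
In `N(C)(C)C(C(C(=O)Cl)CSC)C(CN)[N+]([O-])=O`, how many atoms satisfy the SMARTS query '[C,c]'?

Check the 17 heavy atoms by environment: 9× C → match; 2× N → no; 1× S → no; 2× O → no; 1× Cl → no; 1× N (charge +1) → no; 1× O (charge -1) → no.
That gives 9 matching atoms.

9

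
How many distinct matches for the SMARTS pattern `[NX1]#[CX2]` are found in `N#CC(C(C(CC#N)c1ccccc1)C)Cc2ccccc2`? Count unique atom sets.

2

[NX1]#[CX2] is the SMARTS for a nitrile: a nitrogen triple-bonded to a two-connected carbon.
The molecule carries 2 separate instances of a nitrile (-C#N) meeting every constraint; each maps to a distinct set of atoms, giving 2 matches.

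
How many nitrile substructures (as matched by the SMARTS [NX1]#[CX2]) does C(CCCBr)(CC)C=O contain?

[NX1]#[CX2] is the SMARTS for a nitrile: a nitrogen triple-bonded to a two-connected carbon.
No fragment in the molecule satisfies every constraint, giving 0 matches.

0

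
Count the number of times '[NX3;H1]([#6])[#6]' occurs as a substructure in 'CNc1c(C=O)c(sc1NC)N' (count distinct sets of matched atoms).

2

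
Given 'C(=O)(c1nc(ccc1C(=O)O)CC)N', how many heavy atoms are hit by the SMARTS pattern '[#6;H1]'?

2

The query [#6;H1] means: any carbon bearing exactly one hydrogen.
Check the 14 heavy atoms by environment: 1× n (aromatic, H0) → no; 3× c (aromatic, H0) → no; 2× c (aromatic, H1) → match; 1× C (H2) → no; 1× C (H3) → no; 2× C (H0) → no; 2× O (H0) → no; 1× N (H2) → no; 1× O (H1) → no.
That gives 2 matching atoms.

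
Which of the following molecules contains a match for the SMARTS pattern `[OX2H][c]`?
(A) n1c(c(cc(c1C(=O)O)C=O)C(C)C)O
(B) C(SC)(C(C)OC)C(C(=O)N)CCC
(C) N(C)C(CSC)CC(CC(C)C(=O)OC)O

A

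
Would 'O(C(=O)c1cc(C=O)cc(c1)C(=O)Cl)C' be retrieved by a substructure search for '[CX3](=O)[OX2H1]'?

No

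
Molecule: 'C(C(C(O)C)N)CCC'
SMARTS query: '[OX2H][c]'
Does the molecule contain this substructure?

The pattern [OX2H][c] describes a hydroxyl oxygen attached to an aromatic carbon — a phenol.
The closest candidate here is a hydroxyl group (-OH), but the -OH is on an aliphatic carbon, not an aromatic c. No other fragment satisfies the full query, so there is no match.

No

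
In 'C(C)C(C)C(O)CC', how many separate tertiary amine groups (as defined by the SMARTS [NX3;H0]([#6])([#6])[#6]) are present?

0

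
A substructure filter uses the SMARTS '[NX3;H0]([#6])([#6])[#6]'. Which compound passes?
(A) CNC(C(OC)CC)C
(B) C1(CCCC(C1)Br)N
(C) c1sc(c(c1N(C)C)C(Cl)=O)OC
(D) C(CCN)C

C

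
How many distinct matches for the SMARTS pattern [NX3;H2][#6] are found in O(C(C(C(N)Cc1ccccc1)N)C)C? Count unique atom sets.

2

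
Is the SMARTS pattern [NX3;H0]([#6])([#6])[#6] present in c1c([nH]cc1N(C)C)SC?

The pattern [NX3;H0]([#6])([#6])[#6] describes a trivalent nitrogen with no H, bonded to three carbons — a tertiary amine.
The molecule carries a dimethylamino group (-N(CH3)2), whose atoms satisfy every constraint of the query, so the pattern matches.

Yes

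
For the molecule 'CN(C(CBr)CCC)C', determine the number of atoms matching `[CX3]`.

Check the 9 heavy atoms by environment: 7× C (X4) → no; 1× N (X3) → no; 1× Br (X1) → no.
No environment satisfies the query, so 0 matching atoms.

0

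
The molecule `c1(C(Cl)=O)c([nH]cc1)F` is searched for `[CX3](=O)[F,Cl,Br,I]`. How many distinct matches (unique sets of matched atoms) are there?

1

[CX3](=O)[F,Cl,Br,I] is the SMARTS for an acyl halide: a carbonyl carbon bonded to a halogen.
Exactly one fragment in the molecule meets all constraints, giving 1 match.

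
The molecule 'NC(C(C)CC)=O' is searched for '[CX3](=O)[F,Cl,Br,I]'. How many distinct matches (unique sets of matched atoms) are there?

0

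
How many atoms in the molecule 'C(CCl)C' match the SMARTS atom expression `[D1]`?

2

The query [D1] means: atom with exactly one heavy-atom neighbour (degree 1).
Check the 4 heavy atoms by environment: 2× C (D2) → no; 1× C (D1) → match; 1× Cl (D1) → match.
Summing the matching environments: 1 + 1 = 2 matching atoms.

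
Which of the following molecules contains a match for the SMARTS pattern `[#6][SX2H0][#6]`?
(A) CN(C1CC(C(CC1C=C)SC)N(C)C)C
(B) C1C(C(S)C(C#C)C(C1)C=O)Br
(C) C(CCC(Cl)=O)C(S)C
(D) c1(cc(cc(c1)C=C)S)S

A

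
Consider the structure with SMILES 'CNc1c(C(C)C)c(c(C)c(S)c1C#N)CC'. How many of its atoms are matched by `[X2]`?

The query [X2] means: any atom with exactly two total connections (bonds + H).
Check the 17 heavy atoms by environment: 6× c (aromatic, X3) → no; 1× C (X2) → match; 1× N (X1) → no; 7× C (X4) → no; 1× N (X3) → no; 1× S (X2) → match.
Summing the matching environments: 1 + 1 = 2 matching atoms.

2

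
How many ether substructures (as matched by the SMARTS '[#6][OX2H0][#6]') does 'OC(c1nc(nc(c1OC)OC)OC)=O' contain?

[#6][OX2H0][#6] is the SMARTS for an ether: an aliphatic oxygen bridging two carbons with no H on the oxygen.
The molecule carries 3 separate instances of a methoxy ether (-OCH3) meeting every constraint; each maps to a distinct set of atoms, giving 3 matches.

3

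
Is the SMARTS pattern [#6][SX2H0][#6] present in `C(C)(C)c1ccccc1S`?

No

The pattern [#6][SX2H0][#6] describes an aliphatic sulfur bridging two carbons with no H on the sulfur — a thioether.
The closest candidate here is a thiol (-SH), but the sulfur has H1, not H0 bridging two carbons. No other fragment satisfies the full query, so there is no match.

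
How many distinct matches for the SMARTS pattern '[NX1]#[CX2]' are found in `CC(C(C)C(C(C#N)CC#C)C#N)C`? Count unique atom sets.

2

[NX1]#[CX2] is the SMARTS for a nitrile: a nitrogen triple-bonded to a two-connected carbon.
The molecule carries 2 separate instances of a nitrile (-C#N) meeting every constraint; each maps to a distinct set of atoms, giving 2 matches.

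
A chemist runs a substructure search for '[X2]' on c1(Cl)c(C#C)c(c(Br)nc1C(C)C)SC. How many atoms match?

4

Check the 15 heavy atoms by environment: 1× n (aromatic, X2) → match; 5× c (aromatic, X3) → no; 4× C (X4) → no; 1× Br (X1) → no; 1× S (X2) → match; 1× Cl (X1) → no; 2× C (X2) → match.
Summing the matching environments: 1 + 1 + 2 = 4 matching atoms.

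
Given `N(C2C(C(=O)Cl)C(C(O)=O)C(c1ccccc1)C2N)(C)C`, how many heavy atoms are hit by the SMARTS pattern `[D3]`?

Check the 21 heavy atoms by environment: 7× C (D3) → match; 1× N (D1) → no; 3× O (D1) → no; 1× Cl (D1) → no; 1× c (aromatic, D3) → match; 5× c (aromatic, D2) → no; 1× N (D3) → match; 2× C (D1) → no.
Summing the matching environments: 7 + 1 + 1 = 9 matching atoms.

9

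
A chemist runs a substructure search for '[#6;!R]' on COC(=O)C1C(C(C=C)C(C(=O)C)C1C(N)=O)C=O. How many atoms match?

8

The query [#6;!R] means: carbon not in any ring.
Check the 19 heavy atoms by environment: 5× C (in 5-ring) → no; 8× C (acyclic) → match; 5× O (acyclic) → no; 1× N (acyclic) → no.
That gives 8 matching atoms.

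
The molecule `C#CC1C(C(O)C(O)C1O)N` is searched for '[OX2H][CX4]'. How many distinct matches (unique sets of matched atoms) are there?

3

[OX2H][CX4] is the SMARTS for an aliphatic alcohol: a hydroxyl oxygen bound to an sp3 (X4) carbon.
The molecule carries 3 separate instances of a hydroxyl group (-OH) meeting every constraint; each maps to a distinct set of atoms, giving 3 matches.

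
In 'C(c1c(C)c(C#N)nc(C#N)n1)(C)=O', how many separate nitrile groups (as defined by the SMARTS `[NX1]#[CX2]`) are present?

2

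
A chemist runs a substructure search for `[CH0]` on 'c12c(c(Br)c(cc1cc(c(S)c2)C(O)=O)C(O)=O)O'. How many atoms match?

2

The query [CH0] means: aliphatic carbon with no attached hydrogen.
Check the 19 heavy atoms by environment: 7× c (aromatic, H0) → no; 3× c (aromatic, H1) → no; 2× C (H0) → match; 2× O (H0) → no; 3× O (H1) → no; 1× Br (H0) → no; 1× S (H1) → no.
That gives 2 matching atoms.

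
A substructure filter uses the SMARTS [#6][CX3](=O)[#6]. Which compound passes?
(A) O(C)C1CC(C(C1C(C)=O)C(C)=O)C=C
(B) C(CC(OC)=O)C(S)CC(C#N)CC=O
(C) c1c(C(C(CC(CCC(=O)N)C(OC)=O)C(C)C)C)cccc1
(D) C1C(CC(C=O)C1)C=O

[#6][CX3](=O)[#6] describes a carbonyl carbon (no H) flanked by two carbons (a ketone).
(A) contains an acetyl/ketone group (-C(=O)CH3), which satisfies every atom and bond constraint.
(B) has an aldehyde (-CHO) but the carbonyl carbon has H1, so it is not flanked by two carbons.
(C) has a primary amide (-C(=O)NH2) but one neighbour of the carbonyl carbon is N, not C.
(D) has an aldehyde (-CHO) but the carbonyl carbon has H1, so it is not flanked by two carbons.
So the answer is (A).

A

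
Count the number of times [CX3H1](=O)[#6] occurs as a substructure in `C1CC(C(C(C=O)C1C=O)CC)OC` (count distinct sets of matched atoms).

[CX3H1](=O)[#6] is the SMARTS for an aldehyde: an sp2 carbon with one H, double-bonded to O and single-bonded to carbon.
The molecule carries 2 separate instances of an aldehyde (-CHO) meeting every constraint; each maps to a distinct set of atoms, giving 2 matches.

2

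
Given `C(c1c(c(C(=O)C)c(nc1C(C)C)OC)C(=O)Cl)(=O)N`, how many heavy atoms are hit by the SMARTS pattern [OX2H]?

The query [OX2H] means: aliphatic oxygen with two connections, one of which is H — an -OH oxygen.
Check the 20 heavy atoms by environment: 1× n (aromatic, H0, X2) → no; 5× c (aromatic, H0, X3) → no; 3× C (H0, X3) → no; 3× O (H0, X1) → no; 1× N (H2, X3) → no; 4× C (H3, X4) → no; 1× Cl (H0, X1) → no; 1× C (H1, X4) → no; 1× O (H0, X2) → no.
No environment satisfies the query, so 0 matching atoms.

0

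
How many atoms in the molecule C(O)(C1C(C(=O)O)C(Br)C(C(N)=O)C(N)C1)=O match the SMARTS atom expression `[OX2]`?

2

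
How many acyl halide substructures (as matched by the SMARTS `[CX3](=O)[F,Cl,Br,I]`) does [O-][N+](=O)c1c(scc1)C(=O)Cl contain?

1

[CX3](=O)[F,Cl,Br,I] is the SMARTS for an acyl halide: a carbonyl carbon bonded to a halogen.
Exactly one fragment in the molecule meets all constraints, giving 1 match.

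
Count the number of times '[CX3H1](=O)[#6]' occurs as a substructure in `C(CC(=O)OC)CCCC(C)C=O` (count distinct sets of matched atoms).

1

[CX3H1](=O)[#6] is the SMARTS for an aldehyde: an sp2 carbon with one H, double-bonded to O and single-bonded to carbon.
Exactly one fragment in the molecule meets all constraints, giving 1 match.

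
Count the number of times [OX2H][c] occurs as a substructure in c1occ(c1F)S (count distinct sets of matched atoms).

[OX2H][c] is the SMARTS for a phenol: a hydroxyl oxygen attached to an aromatic carbon.
No fragment in the molecule satisfies every constraint, giving 0 matches.

0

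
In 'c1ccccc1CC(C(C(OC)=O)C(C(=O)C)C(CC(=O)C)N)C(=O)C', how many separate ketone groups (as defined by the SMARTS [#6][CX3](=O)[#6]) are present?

3

[#6][CX3](=O)[#6] is the SMARTS for a ketone: a carbonyl carbon (no H) flanked by two carbons.
The molecule carries 3 separate instances of an acetyl/ketone group (-C(=O)CH3) meeting every constraint; each maps to a distinct set of atoms, giving 3 matches.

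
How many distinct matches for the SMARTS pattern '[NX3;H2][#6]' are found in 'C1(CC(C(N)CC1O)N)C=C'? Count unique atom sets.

2

[NX3;H2][#6] is the SMARTS for a primary amine: a trivalent nitrogen with two H attached to carbon.
The molecule carries 2 separate instances of a primary amino group (-NH2) meeting every constraint; each maps to a distinct set of atoms, giving 2 matches.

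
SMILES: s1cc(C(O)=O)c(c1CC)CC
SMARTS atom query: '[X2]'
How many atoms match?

2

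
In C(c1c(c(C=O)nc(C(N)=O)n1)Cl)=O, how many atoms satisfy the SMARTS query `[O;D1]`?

3

The query [O;D1] means: aliphatic oxygen bonded to exactly one heavy atom.
Check the 14 heavy atoms by environment: 2× n (aromatic, D2) → no; 4× c (aromatic, D3) → no; 2× C (D2) → no; 3× O (D1) → match; 1× Cl (D1) → no; 1× C (D3) → no; 1× N (D1) → no.
That gives 3 matching atoms.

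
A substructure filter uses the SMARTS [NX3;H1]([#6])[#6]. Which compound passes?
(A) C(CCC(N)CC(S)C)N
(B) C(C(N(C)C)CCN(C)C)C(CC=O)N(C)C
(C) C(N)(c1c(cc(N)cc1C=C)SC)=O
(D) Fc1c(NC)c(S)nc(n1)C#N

D

[NX3;H1]([#6])[#6] describes a trivalent nitrogen with one H, bonded to two carbons (a secondary amine).
(A) has a primary amino group (-NH2) but the nitrogen has H2 and only one carbon neighbour.
(B) has a dimethylamino group (-N(CH3)2) but the nitrogen has H0, not H1.
(C) has a primary amide (-C(=O)NH2) but the -C(=O)NH2 nitrogen has H2, not H1.
(D) contains an N-methylamino group (-NHCH3), which satisfies every atom and bond constraint.
So the answer is (D).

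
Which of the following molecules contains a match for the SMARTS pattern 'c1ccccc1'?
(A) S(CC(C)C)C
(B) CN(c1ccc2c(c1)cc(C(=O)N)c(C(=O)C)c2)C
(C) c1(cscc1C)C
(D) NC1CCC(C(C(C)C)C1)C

B

c1ccccc1 describes six aromatic carbons in a ring (a benzene ring).
(A) has a methyl group (-CH3) but no six-membered all-carbon aromatic ring is present.
(B) contains the required atom environment, so the pattern matches.
(C) has a methyl group (-CH3) but no six-membered all-carbon aromatic ring is present.
(D) has a methyl group (-CH3) but no six-membered all-carbon aromatic ring is present.
So the answer is (B).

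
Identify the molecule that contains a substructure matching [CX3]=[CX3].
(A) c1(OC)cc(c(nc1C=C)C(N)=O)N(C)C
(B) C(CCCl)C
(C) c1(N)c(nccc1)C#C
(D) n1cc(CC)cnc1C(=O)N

A

[CX3]=[CX3] describes a non-aromatic C=C double bond between two sp2 carbons (an alkene).
(A) contains a vinyl group (-CH=CH2), which satisfies every atom and bond constraint.
(B) has an ethyl group (-CH2CH3) but its C-C bond is a single bond between CX4 carbons, not CX3=CX3.
(C) has an ethynyl group (-C#CH) but the C-C bond is a triple bond, not a double bond.
(D) has an ethyl group (-CH2CH3) but its C-C bond is a single bond between CX4 carbons, not CX3=CX3.
So the answer is (A).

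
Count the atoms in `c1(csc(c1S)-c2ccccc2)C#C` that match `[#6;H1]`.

7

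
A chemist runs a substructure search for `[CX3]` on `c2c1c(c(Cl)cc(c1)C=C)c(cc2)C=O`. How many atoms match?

The query [CX3] means: C with X3: aliphatic carbon with exactly 3 total connections.
Check the 15 heavy atoms by environment: 10× c (aromatic, X3) → no; 3× C (X3) → match; 1× Cl (X1) → no; 1× O (X1) → no.
That gives 3 matching atoms.

3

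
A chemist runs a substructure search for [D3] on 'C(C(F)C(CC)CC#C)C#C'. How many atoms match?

2

Check the 11 heavy atoms by environment: 5× C (D2) → no; 2× C (D3) → match; 3× C (D1) → no; 1× F (D1) → no.
That gives 2 matching atoms.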